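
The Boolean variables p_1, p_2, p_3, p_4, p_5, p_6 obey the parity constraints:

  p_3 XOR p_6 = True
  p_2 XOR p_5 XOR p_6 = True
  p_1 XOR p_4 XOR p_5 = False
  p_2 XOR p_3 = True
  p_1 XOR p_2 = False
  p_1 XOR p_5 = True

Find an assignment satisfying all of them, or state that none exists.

p_1=F, p_2=F, p_3=T, p_4=T, p_5=T, p_6=F

p_3 XOR p_6 = T XOR F = True ✓
p_2 XOR p_5 XOR p_6 = F XOR T XOR F = True ✓
p_1 XOR p_4 XOR p_5 = F XOR T XOR T = False ✓
p_2 XOR p_3 = F XOR T = True ✓
p_1 XOR p_2 = F XOR F = False ✓
p_1 XOR p_5 = F XOR T = True ✓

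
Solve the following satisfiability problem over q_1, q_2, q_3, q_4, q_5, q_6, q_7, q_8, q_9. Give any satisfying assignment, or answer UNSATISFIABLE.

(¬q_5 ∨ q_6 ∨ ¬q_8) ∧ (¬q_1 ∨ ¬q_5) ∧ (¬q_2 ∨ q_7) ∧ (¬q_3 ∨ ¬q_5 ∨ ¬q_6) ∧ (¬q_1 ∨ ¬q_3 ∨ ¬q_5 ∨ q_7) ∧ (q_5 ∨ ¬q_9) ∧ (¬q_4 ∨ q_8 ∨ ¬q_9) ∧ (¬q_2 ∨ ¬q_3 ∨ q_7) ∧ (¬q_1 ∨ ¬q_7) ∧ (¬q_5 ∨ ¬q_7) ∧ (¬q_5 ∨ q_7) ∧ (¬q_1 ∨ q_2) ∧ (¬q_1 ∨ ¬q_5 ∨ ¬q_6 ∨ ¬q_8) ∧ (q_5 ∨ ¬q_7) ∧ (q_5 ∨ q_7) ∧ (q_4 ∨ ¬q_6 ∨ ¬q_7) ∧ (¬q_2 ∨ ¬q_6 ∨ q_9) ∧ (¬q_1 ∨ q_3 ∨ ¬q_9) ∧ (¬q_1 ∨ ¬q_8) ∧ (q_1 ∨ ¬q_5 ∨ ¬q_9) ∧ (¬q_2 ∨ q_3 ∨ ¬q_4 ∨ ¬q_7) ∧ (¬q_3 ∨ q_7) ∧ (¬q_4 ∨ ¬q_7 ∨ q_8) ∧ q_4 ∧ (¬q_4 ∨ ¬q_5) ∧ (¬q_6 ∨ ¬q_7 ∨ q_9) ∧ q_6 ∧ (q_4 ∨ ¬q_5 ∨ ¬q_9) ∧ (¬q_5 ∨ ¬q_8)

The formula is unsatisfiable.

Case q_4 = True:
  (¬q_4 ∨ ¬q_5) forces q_5 = False.
  (q_5 ∨ ¬q_9) forces q_9 = False.
  (q_5 ∨ ¬q_7) forces q_7 = False.
  Clause (q_5 ∨ q_7) is falsified — contradiction.
Case q_4 = False:
  Clause (q_4) is falsified — contradiction.
Both cases fail, so the formula is unsatisfiable.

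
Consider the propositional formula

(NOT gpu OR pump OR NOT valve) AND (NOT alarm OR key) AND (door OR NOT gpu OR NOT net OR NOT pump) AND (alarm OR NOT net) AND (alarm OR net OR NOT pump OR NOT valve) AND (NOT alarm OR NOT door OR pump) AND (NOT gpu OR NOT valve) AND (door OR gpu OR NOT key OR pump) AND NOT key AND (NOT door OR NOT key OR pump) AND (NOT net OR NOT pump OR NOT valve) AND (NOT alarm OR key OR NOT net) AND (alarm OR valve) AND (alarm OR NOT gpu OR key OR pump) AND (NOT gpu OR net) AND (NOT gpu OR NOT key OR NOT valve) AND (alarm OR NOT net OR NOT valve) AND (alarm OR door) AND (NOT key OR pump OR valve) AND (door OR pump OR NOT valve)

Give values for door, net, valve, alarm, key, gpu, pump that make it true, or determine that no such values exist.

door=T, net=F, valve=T, alarm=F, key=F, gpu=F, pump=F

Unit clause (NOT key) forces key = False.
In (NOT alarm OR key) only NOT alarm is left, so alarm = False.
In (alarm OR NOT net) only NOT net is left, so net = False.
In (alarm OR valve) only valve is left, so valve = True.
In (NOT gpu OR net) only NOT gpu is left, so gpu = False.
In (alarm OR door) only door is left, so door = True.
In (alarm OR net OR NOT pump OR NOT valve) only NOT pump is left, so pump = False.
All clauses satisfied.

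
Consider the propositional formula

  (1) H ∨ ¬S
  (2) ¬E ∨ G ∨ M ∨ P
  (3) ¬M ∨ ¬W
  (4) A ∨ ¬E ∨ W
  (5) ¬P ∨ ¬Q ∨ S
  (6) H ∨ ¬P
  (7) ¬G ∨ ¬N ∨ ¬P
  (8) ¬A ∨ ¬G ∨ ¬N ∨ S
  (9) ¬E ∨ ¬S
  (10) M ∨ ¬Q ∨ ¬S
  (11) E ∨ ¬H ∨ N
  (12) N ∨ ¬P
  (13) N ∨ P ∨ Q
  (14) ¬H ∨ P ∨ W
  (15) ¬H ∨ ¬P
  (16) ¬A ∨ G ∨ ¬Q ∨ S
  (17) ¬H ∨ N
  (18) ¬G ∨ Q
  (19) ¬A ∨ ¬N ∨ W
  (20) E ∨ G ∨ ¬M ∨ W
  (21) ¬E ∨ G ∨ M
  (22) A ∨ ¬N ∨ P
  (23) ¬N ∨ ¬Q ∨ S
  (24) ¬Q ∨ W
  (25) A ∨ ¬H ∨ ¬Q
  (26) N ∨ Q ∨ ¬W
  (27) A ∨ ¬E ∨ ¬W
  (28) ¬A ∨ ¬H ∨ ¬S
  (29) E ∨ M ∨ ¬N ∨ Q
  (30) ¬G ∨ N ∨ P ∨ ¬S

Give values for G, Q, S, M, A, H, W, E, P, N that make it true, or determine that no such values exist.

Set G = True.
  then (¬G ∨ Q) forces Q = True.
  then (¬Q ∨ W) forces W = True.
  then (¬M ∨ ¬W) forces M = False.
  then (M ∨ ¬Q ∨ ¬S) forces S = False.
  then (¬N ∨ ¬Q ∨ S) forces N = False.
  then (¬P ∨ ¬Q ∨ S) forces P = False.
  then (¬H ∨ N) forces H = False.
Set A = True.
Set E = True.
All clauses satisfied.

G=T; Q=T; S=F; M=F; A=T; H=F; W=T; E=T; P=F; N=F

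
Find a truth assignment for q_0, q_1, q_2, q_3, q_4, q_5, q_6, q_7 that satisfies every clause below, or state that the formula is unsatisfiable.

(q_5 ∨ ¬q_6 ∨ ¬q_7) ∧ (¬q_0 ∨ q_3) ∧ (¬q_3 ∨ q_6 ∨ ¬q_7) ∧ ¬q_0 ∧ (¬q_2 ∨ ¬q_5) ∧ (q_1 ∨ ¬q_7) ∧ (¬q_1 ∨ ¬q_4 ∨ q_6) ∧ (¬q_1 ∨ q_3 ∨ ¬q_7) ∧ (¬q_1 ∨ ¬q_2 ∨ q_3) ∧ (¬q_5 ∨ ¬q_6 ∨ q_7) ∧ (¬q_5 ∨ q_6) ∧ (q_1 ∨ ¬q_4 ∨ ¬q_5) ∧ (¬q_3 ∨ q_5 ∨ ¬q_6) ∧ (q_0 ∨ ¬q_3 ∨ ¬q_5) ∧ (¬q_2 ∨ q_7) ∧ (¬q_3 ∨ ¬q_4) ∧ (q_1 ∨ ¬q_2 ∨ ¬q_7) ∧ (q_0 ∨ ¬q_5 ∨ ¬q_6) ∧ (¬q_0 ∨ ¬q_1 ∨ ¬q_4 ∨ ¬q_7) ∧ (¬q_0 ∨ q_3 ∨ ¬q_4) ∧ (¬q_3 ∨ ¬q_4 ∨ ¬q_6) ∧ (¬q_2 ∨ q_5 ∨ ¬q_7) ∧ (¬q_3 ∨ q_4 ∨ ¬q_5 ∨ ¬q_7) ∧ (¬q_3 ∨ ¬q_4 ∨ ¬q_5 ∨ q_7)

Unit clause (¬q_0) forces q_0 = False.
Set q_1 = True.
Try q_2 = True:
  (¬q_2 ∨ ¬q_5) forces q_5 = False.
  (¬q_1 ∨ ¬q_2 ∨ q_3) forces q_3 = True.
  (¬q_3 ∨ q_5 ∨ ¬q_6) forces q_6 = False.
  (¬q_3 ∨ q_6 ∨ ¬q_7) forces q_7 = False.
  clause (¬q_2 ∨ q_7) is falsified — backtrack.
So q_2 = False.
Set q_3 = False.
  then (¬q_1 ∨ q_3 ∨ ¬q_7) forces q_7 = False.
Set q_4 = True.
  then (¬q_1 ∨ ¬q_4 ∨ q_6) forces q_6 = True.
  then (¬q_5 ∨ ¬q_6 ∨ q_7) forces q_5 = False.
All clauses satisfied.

q_0=F; q_1=T; q_2=F; q_3=F; q_4=T; q_5=F; q_6=T; q_7=F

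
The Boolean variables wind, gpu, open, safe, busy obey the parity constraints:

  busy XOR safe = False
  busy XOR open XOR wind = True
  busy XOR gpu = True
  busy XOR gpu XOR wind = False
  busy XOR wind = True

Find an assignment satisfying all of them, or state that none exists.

wind = True; gpu = True; open = False; safe = False; busy = False

busy XOR safe = F XOR F = False ✓
busy XOR open XOR wind = F XOR F XOR T = True ✓
busy XOR gpu = F XOR T = True ✓
busy XOR gpu XOR wind = F XOR T XOR T = False ✓
busy XOR wind = F XOR T = True ✓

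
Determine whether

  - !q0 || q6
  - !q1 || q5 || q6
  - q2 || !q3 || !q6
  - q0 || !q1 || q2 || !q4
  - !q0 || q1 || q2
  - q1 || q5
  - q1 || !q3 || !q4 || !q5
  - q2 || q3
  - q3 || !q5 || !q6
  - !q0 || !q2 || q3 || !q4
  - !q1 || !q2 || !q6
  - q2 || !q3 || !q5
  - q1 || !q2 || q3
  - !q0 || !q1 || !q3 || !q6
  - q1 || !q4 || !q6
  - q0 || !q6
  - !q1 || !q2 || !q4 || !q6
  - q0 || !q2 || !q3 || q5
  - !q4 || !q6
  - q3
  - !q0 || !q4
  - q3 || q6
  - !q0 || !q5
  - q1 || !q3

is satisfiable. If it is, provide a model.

Unit clause (q3) forces q3 = True.
In (q1 || !q3) only q1 is left, so q1 = True.
Try q0 = True:
  (!q0 || q6) forces q6 = True.
  clause (!q0 || !q1 || !q3 || !q6) is falsified — backtrack.
So q0 = False.
  then (q0 || !q6) forces q6 = False.
  then (!q1 || q5 || q6) forces q5 = True.
  then (q2 || !q3 || !q5) forces q2 = True.
Set q4 = True.
All clauses satisfied.

q0=F; q1=T; q2=T; q3=T; q4=T; q5=T; q6=F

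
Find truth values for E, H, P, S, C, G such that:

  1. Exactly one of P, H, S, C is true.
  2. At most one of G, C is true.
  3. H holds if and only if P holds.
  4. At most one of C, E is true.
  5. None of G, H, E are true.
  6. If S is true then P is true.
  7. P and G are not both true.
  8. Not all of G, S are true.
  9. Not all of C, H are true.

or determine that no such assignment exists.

E: False, H: False, P: False, S: False, C: True, G: False

  (1) {P, H, S, C}: 1 true — exactly one ✓
  (2) {G, C}: 1 true — at most one ✓
  (3) H=F, P=F — same ✓
  (4) {C, E}: 1 true — at most one ✓
  (5) {G, H, E}: 0 true — none ✓
  (6) S=F ⇒ P: vacuous ✓
  (7) P=F, G=F — not both ✓
  (8) {G, S}: 0/2 true — not all ✓
  (9) {C, H}: 1/2 true — not all ✓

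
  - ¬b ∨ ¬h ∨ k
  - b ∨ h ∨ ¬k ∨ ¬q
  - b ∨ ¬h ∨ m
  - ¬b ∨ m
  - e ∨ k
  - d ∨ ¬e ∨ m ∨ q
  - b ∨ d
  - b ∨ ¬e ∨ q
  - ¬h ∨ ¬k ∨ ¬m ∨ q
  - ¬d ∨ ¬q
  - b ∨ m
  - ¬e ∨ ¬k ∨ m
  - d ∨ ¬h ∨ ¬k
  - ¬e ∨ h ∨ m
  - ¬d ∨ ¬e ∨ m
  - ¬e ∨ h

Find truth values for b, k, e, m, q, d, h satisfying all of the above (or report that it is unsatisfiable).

Set b = True.
  then (¬b ∨ m) forces m = True.
Try k = False:
  (¬b ∨ ¬h ∨ k) forces h = False.
  (e ∨ k) forces e = True.
  clause (¬e ∨ h) is falsified — backtrack.
So k = True.
Set e = False.
Set q = True.
  then (¬d ∨ ¬q) forces d = False.
  then (d ∨ ¬h ∨ ¬k) forces h = False.
All clauses satisfied.

b: True, k: True, e: False, m: True, q: True, d: False, h: False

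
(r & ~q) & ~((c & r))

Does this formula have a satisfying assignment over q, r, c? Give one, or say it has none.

q = False, r = True, c = False

  r & ~q = True
    ~q = True
  ~((c & r)) = True
    c & r = False
Both conjuncts True, so the formula holds.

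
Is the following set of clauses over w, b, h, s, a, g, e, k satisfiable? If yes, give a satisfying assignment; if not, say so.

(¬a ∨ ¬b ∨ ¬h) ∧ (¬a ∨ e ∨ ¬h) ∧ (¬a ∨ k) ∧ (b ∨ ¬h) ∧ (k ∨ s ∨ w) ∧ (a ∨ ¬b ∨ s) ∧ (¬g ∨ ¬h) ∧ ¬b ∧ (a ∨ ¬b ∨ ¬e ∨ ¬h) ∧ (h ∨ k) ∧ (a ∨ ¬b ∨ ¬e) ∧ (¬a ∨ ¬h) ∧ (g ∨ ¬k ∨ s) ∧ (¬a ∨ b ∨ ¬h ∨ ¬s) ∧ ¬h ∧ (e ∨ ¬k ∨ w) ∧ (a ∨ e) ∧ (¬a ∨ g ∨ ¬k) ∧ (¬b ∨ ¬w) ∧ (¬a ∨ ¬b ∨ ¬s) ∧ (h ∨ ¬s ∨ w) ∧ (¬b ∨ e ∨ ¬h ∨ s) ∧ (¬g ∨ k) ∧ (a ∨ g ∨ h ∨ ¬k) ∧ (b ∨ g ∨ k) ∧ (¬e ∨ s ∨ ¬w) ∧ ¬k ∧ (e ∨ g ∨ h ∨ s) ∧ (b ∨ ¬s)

The formula is unsatisfiable.

Case b = True:
  Clause (¬b) is falsified — contradiction.
Case b = False:
  (b ∨ ¬h) forces h = False.
  (h ∨ k) forces k = True.
  Clause (¬k) is falsified — contradiction.
Both cases fail, so the formula is unsatisfiable.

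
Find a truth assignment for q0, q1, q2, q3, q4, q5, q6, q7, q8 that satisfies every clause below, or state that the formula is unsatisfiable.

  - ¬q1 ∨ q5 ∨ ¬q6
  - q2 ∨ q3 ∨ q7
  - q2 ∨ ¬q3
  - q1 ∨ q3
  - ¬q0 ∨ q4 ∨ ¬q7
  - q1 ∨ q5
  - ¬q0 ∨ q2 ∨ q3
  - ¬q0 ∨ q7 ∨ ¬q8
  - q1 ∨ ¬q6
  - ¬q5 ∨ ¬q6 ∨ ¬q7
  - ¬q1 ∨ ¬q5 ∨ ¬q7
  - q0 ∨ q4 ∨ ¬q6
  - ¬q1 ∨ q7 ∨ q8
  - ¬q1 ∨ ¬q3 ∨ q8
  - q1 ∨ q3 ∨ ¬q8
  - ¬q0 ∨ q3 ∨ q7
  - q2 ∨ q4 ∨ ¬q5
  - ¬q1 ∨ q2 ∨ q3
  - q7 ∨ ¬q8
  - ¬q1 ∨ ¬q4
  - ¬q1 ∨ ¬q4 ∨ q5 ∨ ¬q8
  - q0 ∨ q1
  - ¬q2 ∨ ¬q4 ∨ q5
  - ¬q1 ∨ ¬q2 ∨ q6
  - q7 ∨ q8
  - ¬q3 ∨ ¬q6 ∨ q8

Set q0 = True.
Try q1 = True:
  (¬q1 ∨ ¬q4) forces q4 = False.
  (¬q0 ∨ q4 ∨ ¬q7) forces q7 = False.
  (¬q0 ∨ q7 ∨ ¬q8) forces q8 = False.
  clause (¬q1 ∨ q7 ∨ q8) is falsified — backtrack.
So q1 = False.
  then (q1 ∨ q3) forces q3 = True.
  then (q1 ∨ q5) forces q5 = True.
  then (q1 ∨ ¬q6) forces q6 = False.
  then (q2 ∨ ¬q3) forces q2 = True.
Set q4 = True.
Set q7 = True.
Set q8 = False.
All clauses satisfied.

q0 = True, q1 = False, q2 = True, q3 = True, q4 = True, q5 = True, q6 = False, q7 = True, q8 = False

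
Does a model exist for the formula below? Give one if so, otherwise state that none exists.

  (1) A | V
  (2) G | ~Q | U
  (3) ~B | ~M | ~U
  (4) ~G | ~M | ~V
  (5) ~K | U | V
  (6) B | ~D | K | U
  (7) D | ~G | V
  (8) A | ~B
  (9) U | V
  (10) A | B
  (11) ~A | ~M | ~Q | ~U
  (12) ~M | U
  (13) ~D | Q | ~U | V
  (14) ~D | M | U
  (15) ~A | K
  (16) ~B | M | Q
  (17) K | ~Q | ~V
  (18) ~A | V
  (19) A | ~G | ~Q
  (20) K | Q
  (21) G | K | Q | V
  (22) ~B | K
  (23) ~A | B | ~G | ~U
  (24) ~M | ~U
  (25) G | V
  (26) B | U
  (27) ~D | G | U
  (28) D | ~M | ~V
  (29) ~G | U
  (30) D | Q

V: True; M: False; G: False; K: True; Q: True; B: False; D: True; U: True; A: True

Try V = False:
  (A | V) forces A = True.
  clause (~A | V) is falsified — backtrack.
So V = True.
Try M = True:
  (~G | ~M | ~V) forces G = False.
  (~M | U) forces U = True.
  clause (~M | ~U) is falsified — backtrack.
So M = False.
Set G = False.
Try K = False:
  (~A | K) forces A = False.
  (A | ~B) forces B = False.
  clause (A | B) is falsified — backtrack.
So K = True.
Set Q = True.
  then (G | ~Q | U) forces U = True.
Set B = False.
  then (A | B) forces A = True.
Set D = True.
All clauses satisfied.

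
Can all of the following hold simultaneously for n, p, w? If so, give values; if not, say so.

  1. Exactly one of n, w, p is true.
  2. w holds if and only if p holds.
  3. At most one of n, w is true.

n=T; p=F; w=F

  (1) {n, w, p}: 1 true — exactly one ✓
  (2) w=F, p=F — same ✓
  (3) {n, w}: 1 true — at most one ✓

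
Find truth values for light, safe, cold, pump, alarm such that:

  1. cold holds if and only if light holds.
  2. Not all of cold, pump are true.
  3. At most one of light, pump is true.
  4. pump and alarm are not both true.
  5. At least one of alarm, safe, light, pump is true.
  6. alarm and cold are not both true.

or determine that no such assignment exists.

light: True, safe: True, cold: True, pump: False, alarm: False

  (1) cold=T, light=T — same ✓
  (2) {cold, pump}: 1/2 true — not all ✓
  (3) {light, pump}: 1 true — at most one ✓
  (4) pump=F, alarm=F — not both ✓
  (5) {alarm, safe, light, pump}: 2 true — at least one ✓
  (6) alarm=F, cold=T — not both ✓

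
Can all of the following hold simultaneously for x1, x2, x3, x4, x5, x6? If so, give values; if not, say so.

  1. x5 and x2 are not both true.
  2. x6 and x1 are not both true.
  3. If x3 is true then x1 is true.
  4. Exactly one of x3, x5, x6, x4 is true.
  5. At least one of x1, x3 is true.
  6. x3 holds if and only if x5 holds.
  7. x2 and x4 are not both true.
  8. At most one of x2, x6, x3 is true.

x1 = True, x2 = False, x3 = False, x4 = True, x5 = False, x6 = False

  (1) x5=F, x2=F — not both ✓
  (2) x6=F, x1=T — not both ✓
  (3) x3=F ⇒ x1: vacuous ✓
  (4) {x3, x5, x6, x4}: 1 true — exactly one ✓
  (5) {x1, x3}: 1 true — at least one ✓
  (6) x3=F, x5=F — same ✓
  (7) x2=F, x4=T — not both ✓
  (8) {x2, x6, x3}: 0 true — at most one ✓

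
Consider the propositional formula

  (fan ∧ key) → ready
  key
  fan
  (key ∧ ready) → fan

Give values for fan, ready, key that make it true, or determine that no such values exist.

fan = True; ready = True; key = True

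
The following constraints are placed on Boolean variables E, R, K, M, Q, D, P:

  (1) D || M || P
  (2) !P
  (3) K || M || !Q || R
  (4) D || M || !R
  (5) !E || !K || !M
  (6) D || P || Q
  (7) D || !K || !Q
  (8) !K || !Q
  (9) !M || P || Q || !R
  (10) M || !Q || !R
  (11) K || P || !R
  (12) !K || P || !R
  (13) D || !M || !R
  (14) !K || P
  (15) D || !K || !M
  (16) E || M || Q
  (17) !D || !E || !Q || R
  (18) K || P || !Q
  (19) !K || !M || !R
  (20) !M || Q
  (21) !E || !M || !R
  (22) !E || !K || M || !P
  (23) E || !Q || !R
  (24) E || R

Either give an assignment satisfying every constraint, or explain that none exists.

E = True; R = False; K = False; M = False; Q = False; D = True; P = False

Unit clause (!P) forces P = False.
In (!K || P) only !K is left, so K = False.
In (K || P || !Q) only !Q is left, so Q = False.
In (!M || Q) only !M is left, so M = False.
In (D || M || P) only D is left, so D = True.
In (K || P || !R) only !R is left, so R = False.
In (E || M || Q) only E is left, so E = True.
All clauses satisfied.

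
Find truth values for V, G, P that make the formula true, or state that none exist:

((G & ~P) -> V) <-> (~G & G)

V = False, G = True, P = False

  ((G & ~P) -> V) <-> (~G & G) = True
    (G & ~P) -> V = False
      G & ~P = True
        ~P = True
    ~G & G = False
      ~G = False
The formula evaluates to True.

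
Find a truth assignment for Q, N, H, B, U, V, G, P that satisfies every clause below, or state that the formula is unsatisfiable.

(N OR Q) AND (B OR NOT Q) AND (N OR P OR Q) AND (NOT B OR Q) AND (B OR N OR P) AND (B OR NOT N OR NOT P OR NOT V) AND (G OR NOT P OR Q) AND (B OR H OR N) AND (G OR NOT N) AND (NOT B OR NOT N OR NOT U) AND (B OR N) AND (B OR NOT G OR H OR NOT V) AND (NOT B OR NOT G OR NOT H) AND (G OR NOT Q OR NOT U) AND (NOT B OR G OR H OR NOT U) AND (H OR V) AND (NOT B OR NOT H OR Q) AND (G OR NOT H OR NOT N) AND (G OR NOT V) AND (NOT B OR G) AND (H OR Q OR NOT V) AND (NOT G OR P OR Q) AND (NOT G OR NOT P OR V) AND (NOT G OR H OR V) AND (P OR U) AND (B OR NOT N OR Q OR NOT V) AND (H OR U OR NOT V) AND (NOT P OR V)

Q = True, N = False, H = False, B = True, U = True, V = True, G = True, P = True

Set Q = True.
  then (B OR NOT Q) forces B = True.
  then (NOT B OR G) forces G = True.
  then (NOT B OR NOT G OR NOT H) forces H = False.
  then (H OR V) forces V = True.
  then (H OR U OR NOT V) forces U = True.
  then (NOT B OR NOT N OR NOT U) forces N = False.
Set P = True.
All clauses satisfied.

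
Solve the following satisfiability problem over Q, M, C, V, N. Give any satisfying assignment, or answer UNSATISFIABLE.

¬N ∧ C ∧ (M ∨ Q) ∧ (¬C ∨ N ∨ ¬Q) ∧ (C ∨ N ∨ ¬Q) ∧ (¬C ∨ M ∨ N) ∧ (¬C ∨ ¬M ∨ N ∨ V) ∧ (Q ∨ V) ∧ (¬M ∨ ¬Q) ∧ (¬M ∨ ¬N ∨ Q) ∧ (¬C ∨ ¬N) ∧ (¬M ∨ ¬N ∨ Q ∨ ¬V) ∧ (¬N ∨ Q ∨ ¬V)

Q = False, M = True, C = True, V = True, N = False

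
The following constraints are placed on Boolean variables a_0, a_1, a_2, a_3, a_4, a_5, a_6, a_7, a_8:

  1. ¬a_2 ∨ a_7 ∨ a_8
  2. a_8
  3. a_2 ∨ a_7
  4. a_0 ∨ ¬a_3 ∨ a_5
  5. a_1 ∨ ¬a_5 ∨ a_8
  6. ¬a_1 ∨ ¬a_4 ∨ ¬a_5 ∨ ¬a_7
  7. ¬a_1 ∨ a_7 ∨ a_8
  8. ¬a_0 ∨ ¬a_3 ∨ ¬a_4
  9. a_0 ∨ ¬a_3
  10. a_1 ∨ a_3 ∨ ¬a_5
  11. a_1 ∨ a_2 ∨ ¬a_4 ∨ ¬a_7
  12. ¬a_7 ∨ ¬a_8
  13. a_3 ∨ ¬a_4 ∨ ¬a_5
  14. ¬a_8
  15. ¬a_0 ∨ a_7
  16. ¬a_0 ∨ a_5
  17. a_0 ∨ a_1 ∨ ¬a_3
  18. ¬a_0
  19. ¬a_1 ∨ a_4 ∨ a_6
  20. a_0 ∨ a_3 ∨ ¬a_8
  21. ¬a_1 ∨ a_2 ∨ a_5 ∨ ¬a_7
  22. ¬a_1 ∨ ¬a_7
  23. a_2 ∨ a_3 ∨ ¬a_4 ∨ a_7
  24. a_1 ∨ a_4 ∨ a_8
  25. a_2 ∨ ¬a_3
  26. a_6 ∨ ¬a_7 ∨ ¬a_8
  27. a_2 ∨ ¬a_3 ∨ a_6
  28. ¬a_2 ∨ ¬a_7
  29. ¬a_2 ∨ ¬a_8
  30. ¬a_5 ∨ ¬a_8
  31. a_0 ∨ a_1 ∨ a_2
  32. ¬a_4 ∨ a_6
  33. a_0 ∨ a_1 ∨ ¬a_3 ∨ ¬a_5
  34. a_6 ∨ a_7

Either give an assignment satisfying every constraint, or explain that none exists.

Unsatisfiable

Case a_8 = True:
  Clause (¬a_8) is falsified — contradiction.
Case a_8 = False:
  Clause (a_8) is falsified — contradiction.
Both cases fail, so the formula is unsatisfiable.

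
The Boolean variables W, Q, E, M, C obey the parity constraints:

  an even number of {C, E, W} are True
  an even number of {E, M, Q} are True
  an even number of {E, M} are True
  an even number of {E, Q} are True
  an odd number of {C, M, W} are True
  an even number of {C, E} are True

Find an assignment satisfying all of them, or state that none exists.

Adding constraints 1, 3, 5 mod 2: every variable appears an even number of times on the left, so the left side is 0.
But the right sides sum to 1 (mod 2). 0 ≠ 1 — the system is inconsistent.

Unsatisfiable — no assignment works.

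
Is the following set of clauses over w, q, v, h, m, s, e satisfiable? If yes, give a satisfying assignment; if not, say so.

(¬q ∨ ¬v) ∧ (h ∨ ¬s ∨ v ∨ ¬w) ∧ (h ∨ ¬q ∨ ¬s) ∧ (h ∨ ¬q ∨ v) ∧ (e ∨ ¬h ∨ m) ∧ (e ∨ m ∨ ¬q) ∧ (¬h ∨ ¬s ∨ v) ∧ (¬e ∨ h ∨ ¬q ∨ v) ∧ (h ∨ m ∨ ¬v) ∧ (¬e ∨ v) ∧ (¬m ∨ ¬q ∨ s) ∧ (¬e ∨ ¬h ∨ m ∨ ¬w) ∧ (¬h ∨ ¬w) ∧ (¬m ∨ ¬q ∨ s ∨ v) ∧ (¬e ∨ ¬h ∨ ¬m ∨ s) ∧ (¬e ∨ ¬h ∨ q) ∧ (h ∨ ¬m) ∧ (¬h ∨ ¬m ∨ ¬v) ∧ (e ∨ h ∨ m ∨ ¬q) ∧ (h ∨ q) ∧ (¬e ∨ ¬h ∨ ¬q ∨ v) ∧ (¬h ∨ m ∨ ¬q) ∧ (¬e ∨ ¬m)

Set w = False.
Set q = False.
  then (h ∨ q) forces h = True.
  then (¬e ∨ ¬h ∨ q) forces e = False.
  then (e ∨ ¬h ∨ m) forces m = True.
  then (¬h ∨ ¬m ∨ ¬v) forces v = False.
  then (¬h ∨ ¬s ∨ v) forces s = False.
All clauses satisfied.

w=F, q=F, v=F, h=T, m=T, s=F, e=F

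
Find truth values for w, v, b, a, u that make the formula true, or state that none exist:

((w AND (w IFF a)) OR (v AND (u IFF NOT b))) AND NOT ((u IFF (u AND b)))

w = False, v = True, b = False, a = True, u = True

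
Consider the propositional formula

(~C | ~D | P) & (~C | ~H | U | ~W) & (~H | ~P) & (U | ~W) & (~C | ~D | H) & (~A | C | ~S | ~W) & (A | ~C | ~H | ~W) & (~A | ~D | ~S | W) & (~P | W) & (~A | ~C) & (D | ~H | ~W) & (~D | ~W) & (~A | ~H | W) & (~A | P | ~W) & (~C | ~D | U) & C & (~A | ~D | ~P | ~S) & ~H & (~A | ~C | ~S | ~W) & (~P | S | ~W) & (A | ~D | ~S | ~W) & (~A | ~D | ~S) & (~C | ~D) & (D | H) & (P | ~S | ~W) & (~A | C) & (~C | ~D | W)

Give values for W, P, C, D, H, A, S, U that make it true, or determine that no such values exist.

The formula is unsatisfiable.

Case H = True:
  Clause (~H) is falsified — contradiction.
Case H = False:
  (C) forces C = True.
  (~C | ~D | H) forces D = False.
  Clause (D | H) is falsified — contradiction.
Both cases fail, so the formula is unsatisfiable.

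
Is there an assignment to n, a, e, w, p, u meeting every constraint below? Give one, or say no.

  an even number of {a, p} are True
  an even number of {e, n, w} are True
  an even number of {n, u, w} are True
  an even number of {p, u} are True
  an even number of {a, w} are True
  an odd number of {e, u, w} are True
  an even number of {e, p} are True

n: False, a: True, e: True, w: True, p: True, u: True

{a, p}: 2 true → even ✓
{e, n, w}: 2 true → even ✓
{n, u, w}: 2 true → even ✓
{p, u}: 2 true → even ✓
{a, w}: 2 true → even ✓
{e, u, w}: 3 true → odd ✓
{e, p}: 2 true → even ✓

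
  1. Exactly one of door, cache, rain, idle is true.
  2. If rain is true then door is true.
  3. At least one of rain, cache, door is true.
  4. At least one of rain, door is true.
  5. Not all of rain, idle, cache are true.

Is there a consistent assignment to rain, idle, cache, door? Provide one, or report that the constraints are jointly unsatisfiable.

rain = False; idle = False; cache = False; door = True

  (1) {door, cache, rain, idle}: 1 true — exactly one ✓
  (2) rain=F ⇒ door: vacuous ✓
  (3) {rain, cache, door}: 1 true — at least one ✓
  (4) {rain, door}: 1 true — at least one ✓
  (5) {rain, idle, cache}: 0/3 true — not all ✓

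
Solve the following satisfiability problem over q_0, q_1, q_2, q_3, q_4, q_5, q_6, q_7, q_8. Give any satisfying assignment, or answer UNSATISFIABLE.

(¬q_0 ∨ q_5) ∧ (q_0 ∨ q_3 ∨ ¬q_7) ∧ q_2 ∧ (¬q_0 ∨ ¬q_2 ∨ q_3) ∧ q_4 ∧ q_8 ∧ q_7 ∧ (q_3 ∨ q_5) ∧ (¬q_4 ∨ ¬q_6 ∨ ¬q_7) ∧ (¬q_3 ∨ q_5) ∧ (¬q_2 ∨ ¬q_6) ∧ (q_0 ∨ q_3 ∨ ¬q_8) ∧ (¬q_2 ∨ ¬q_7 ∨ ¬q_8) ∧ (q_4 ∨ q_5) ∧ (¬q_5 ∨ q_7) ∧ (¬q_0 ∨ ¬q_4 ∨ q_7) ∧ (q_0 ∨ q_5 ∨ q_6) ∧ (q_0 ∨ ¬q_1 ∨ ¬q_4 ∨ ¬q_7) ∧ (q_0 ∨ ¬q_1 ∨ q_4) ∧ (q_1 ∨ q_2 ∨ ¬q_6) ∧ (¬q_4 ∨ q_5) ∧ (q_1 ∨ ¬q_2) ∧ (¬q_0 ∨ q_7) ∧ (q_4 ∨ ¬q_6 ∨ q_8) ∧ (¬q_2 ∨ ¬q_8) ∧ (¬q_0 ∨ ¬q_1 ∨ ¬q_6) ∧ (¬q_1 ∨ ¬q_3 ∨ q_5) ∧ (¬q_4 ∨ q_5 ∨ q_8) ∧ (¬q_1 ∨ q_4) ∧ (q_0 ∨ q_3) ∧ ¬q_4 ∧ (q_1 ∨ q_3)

Case q_4 = True:
  Clause (¬q_4) is falsified — contradiction.
Case q_4 = False:
  Clause (q_4) is falsified — contradiction.
Both cases fail, so the formula is unsatisfiable.

The formula is unsatisfiable.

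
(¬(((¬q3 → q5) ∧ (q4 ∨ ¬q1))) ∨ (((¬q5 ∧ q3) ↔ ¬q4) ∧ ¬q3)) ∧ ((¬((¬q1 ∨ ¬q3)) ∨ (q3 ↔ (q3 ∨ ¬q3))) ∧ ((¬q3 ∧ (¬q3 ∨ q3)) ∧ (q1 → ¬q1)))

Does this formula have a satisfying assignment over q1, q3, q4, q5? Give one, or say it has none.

Unsatisfiable — no assignment works.

Case q3 = True: the conjunct ¬q3 is False.
Case q3 = False: the conjunct ¬((¬q1 ∨ ¬q3)) ∨ (q3 ↔ (q3 ∨ ¬q3)) becomes ¬True ∨ (False ↔ True) = False.
Both cases fail — unsatisfiable.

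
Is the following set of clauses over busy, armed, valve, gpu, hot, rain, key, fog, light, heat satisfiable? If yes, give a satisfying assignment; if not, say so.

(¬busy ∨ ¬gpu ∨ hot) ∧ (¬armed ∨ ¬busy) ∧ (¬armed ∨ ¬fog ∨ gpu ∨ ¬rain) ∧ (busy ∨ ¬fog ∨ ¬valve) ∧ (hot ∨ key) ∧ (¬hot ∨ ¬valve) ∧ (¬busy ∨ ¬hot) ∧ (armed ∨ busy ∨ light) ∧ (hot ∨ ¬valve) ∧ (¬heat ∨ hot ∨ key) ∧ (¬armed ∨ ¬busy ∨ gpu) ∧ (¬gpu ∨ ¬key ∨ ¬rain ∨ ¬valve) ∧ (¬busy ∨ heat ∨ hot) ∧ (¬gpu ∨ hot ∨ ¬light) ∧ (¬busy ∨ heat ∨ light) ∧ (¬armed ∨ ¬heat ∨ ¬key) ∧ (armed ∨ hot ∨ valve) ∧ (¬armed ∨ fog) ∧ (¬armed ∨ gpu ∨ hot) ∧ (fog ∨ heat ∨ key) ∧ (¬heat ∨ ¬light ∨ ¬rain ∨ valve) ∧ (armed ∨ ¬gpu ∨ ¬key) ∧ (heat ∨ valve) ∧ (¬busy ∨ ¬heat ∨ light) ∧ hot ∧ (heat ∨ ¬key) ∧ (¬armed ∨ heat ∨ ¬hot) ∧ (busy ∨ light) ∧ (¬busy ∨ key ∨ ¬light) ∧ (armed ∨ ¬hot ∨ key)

Unit clause (hot) forces hot = True.
In (¬hot ∨ ¬valve) only ¬valve is left, so valve = False.
In (¬busy ∨ ¬hot) only ¬busy is left, so busy = False.
In (heat ∨ valve) only heat is left, so heat = True.
In (busy ∨ light) only light is left, so light = True.
In (¬heat ∨ ¬light ∨ ¬rain ∨ valve) only ¬rain is left, so rain = False.
Set armed = False.
  then (armed ∨ ¬hot ∨ key) forces key = True.
  then (armed ∨ ¬gpu ∨ ¬key) forces gpu = False.
Set fog = True.
All clauses satisfied.

busy = False; armed = False; valve = False; gpu = False; hot = True; rain = False; key = True; fog = True; light = True; heat = True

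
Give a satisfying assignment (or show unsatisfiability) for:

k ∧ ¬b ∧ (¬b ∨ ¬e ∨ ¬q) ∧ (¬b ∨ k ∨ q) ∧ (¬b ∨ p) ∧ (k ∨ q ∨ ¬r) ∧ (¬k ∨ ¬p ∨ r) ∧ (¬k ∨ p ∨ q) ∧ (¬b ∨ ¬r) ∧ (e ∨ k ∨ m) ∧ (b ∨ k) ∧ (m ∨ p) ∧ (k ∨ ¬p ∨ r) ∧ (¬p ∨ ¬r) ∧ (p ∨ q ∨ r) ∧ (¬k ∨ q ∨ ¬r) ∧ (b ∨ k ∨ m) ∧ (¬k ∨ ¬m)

UNSATISFIABLE

Case b = True:
  Clause (¬b) is falsified — contradiction.
Case b = False:
  (k) forces k = True.
  (¬k ∨ ¬m) forces m = False.
  (m ∨ p) forces p = True.
  (¬k ∨ ¬p ∨ r) forces r = True.
  Clause (¬p ∨ ¬r) is falsified — contradiction.
Both cases fail, so the formula is unsatisfiable.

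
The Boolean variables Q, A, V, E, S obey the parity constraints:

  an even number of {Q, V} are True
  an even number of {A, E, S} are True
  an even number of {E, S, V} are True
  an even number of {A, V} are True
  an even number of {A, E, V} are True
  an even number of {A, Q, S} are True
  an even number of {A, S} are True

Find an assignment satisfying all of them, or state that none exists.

Q = False, A = False, V = False, E = False, S = False

{Q, V}: 0 true → even ✓
{A, E, S}: 0 true → even ✓
{E, S, V}: 0 true → even ✓
{A, V}: 0 true → even ✓
{A, E, V}: 0 true → even ✓
{A, Q, S}: 0 true → even ✓
{A, S}: 0 true → even ✓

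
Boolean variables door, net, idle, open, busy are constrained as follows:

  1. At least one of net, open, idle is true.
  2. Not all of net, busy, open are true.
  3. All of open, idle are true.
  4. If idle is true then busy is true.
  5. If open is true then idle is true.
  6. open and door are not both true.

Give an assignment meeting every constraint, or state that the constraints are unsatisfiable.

door=F, net=F, idle=T, open=T, busy=T

  (1) {net, open, idle}: 2 true — at least one ✓
  (2) {net, busy, open}: 2/3 true — not all ✓
  (3) {open, idle}: all 2 true ✓
  (4) idle=T ⇒ busy: T ✓
  (5) open=T ⇒ idle: T ✓
  (6) open=T, door=F — not both ✓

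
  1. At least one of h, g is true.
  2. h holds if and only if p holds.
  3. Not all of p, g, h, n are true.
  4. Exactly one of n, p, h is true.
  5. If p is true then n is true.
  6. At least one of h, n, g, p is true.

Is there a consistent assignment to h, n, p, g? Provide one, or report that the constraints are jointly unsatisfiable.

h = False, n = True, p = False, g = True

  (1) {h, g}: 1 true — at least one ✓
  (2) h=F, p=F — same ✓
  (3) {p, g, h, n}: 2/4 true — not all ✓
  (4) {n, p, h}: 1 true — exactly one ✓
  (5) p=F ⇒ n: vacuous ✓
  (6) {h, n, g, p}: 2 true — at least one ✓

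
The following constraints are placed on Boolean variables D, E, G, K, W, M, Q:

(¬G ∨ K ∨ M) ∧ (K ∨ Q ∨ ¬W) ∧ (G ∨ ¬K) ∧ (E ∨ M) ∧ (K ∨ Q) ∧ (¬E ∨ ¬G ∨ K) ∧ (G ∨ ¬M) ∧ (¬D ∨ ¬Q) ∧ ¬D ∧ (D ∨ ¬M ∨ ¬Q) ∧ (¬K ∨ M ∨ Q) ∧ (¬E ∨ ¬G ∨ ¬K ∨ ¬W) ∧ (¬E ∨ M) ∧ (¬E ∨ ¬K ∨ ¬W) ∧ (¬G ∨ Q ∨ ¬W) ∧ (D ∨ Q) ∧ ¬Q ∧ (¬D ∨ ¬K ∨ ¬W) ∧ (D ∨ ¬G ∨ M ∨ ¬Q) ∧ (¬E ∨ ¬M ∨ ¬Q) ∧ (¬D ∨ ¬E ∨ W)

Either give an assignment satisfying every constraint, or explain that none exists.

Case D = True:
  Clause (¬D) is falsified — contradiction.
Case D = False:
  (D ∨ Q) forces Q = True.
  Clause (¬Q) is falsified — contradiction.
Both cases fail, so the formula is unsatisfiable.

The formula is unsatisfiable.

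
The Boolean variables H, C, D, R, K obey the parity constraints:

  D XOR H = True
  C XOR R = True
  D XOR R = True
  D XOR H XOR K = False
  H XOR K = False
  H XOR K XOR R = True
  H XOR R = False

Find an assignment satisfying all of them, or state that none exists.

H = True; C = False; D = False; R = True; K = True

D XOR H = F XOR T = True ✓
C XOR R = F XOR T = True ✓
D XOR R = F XOR T = True ✓
D XOR H XOR K = F XOR T XOR T = False ✓
H XOR K = T XOR T = False ✓
H XOR K XOR R = T XOR T XOR T = True ✓
H XOR R = T XOR T = False ✓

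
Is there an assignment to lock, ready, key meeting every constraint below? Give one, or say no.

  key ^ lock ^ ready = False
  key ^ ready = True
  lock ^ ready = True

lock = True; ready = False; key = True

key ^ lock ^ ready = T ^ T ^ F = False ✓
key ^ ready = T ^ F = True ✓
lock ^ ready = T ^ F = True ✓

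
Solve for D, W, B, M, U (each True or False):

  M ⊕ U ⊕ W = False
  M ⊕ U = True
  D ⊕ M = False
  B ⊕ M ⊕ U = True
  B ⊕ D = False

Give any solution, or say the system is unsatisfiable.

D: False, W: True, B: False, M: False, U: True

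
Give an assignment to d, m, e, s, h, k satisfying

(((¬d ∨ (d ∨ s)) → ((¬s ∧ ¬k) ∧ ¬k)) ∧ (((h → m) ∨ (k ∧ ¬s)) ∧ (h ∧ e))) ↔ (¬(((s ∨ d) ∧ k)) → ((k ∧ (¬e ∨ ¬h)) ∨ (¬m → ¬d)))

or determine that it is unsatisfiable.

d = True; m = False; e = False; s = True; h = False; k = False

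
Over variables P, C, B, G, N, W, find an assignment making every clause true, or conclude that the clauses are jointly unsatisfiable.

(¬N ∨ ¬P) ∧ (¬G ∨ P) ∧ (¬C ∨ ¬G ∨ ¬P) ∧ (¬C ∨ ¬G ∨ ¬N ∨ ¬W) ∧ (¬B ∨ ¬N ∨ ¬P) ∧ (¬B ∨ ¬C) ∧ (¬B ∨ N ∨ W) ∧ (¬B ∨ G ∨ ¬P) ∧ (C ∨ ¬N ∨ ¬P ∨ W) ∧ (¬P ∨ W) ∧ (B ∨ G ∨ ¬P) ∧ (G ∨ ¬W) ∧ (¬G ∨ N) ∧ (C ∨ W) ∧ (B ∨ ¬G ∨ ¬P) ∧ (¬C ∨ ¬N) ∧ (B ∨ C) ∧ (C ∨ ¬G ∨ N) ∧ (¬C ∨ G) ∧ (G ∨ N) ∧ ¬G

Unsatisfiable — no assignment works.

Case G = True:
  Clause (¬G) is falsified — contradiction.
Case G = False:
  (G ∨ ¬W) forces W = False.
  (¬P ∨ W) forces P = False.
  (C ∨ W) forces C = True.
  Clause (¬C ∨ G) is falsified — contradiction.
Both cases fail, so the formula is unsatisfiable.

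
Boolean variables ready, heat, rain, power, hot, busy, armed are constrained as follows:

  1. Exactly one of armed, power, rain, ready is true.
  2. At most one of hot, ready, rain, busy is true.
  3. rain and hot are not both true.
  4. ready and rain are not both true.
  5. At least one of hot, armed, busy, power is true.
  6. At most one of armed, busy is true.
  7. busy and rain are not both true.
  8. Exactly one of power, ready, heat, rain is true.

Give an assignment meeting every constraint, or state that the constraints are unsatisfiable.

ready = False; heat = True; rain = False; power = False; hot = True; busy = False; armed = True

  (1) {armed, power, rain, ready}: 1 true — exactly one ✓
  (2) {hot, ready, rain, busy}: 1 true — at most one ✓
  (3) rain=F, hot=T — not both ✓
  (4) ready=F, rain=F — not both ✓
  (5) {hot, armed, busy, power}: 2 true — at least one ✓
  (6) {armed, busy}: 1 true — at most one ✓
  (7) busy=F, rain=F — not both ✓
  (8) {power, ready, heat, rain}: 1 true — exactly one ✓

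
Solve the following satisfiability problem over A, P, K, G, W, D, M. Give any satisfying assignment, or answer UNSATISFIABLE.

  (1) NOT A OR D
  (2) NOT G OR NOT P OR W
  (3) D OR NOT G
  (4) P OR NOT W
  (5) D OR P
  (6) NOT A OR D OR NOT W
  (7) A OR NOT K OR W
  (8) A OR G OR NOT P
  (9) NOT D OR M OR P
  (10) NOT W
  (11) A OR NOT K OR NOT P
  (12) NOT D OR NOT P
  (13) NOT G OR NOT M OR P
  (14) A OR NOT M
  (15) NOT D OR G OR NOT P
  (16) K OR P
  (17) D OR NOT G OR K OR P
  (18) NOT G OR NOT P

Unit clause (NOT W) forces W = False.
Try A = False:
  (A OR NOT K OR W) forces K = False.
  (A OR NOT M) forces M = False.
  (K OR P) forces P = True.
  (NOT G OR NOT P OR W) forces G = False.
  clause (A OR G OR NOT P) is falsified — backtrack.
So A = True.
  then (NOT A OR D) forces D = True.
  then (NOT D OR NOT P) forces P = False.
  then (K OR P) forces K = True.
  then (NOT D OR M OR P) forces M = True.
  then (NOT G OR NOT M OR P) forces G = False.
All clauses satisfied.

A: True, P: False, K: True, G: False, W: False, D: True, M: True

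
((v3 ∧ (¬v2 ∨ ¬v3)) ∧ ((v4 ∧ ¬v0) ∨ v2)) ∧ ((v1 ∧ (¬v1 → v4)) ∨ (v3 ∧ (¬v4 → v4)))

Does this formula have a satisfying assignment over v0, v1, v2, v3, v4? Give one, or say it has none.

v0 = False; v1 = False; v2 = False; v3 = True; v4 = True

  (v3 ∧ (¬v2 ∨ ¬v3)) ∧ ((v4 ∧ ¬v0) ∨ v2) = True
    v3 ∧ (¬v2 ∨ ¬v3) = True
      ¬v2 ∨ ¬v3 = True
        ¬v2 = True
        ¬v3 = False
    (v4 ∧ ¬v0) ∨ v2 = True
      v4 ∧ ¬v0 = True
        ¬v0 = True
  (v1 ∧ (¬v1 → v4)) ∨ (v3 ∧ (¬v4 → v4)) = True
    v1 ∧ (¬v1 → v4) = False
      ¬v1 → v4 = True
        ¬v1 = True
    v3 ∧ (¬v4 → v4) = True
      ¬v4 → v4 = True
        ¬v4 = False
Both conjuncts True, so the formula holds.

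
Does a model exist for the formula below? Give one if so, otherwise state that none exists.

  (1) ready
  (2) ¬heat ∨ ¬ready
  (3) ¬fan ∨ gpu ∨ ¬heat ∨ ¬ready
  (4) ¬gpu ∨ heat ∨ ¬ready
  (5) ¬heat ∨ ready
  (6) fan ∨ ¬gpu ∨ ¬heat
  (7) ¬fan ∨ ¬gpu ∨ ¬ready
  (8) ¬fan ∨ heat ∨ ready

Unit clause (ready) forces ready = True.
In (¬heat ∨ ¬ready) only ¬heat is left, so heat = False.
In (¬gpu ∨ heat ∨ ¬ready) only ¬gpu is left, so gpu = False.
Set fan = False.
All clauses satisfied.

ready: True; fan: False; gpu: False; heat: False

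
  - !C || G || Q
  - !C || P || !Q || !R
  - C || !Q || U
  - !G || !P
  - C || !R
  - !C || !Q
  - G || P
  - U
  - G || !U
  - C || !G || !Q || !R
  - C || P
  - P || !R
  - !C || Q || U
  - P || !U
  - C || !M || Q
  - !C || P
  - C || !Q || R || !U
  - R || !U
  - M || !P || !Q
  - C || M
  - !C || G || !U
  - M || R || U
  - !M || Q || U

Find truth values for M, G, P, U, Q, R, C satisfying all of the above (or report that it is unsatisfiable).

Case U = True:
  (G || !U) forces G = True.
  (!G || !P) forces P = False.
  Clause (P || !U) is falsified — contradiction.
Case U = False:
  Clause (U) is falsified — contradiction.
Both cases fail, so the formula is unsatisfiable.

Unsatisfiable — no assignment works.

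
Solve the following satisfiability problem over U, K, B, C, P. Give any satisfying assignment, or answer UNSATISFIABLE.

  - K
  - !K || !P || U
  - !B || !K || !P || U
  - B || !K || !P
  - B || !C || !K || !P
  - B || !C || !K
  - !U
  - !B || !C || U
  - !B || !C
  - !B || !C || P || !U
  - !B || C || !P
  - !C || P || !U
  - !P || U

U=F, K=T, B=T, C=F, P=F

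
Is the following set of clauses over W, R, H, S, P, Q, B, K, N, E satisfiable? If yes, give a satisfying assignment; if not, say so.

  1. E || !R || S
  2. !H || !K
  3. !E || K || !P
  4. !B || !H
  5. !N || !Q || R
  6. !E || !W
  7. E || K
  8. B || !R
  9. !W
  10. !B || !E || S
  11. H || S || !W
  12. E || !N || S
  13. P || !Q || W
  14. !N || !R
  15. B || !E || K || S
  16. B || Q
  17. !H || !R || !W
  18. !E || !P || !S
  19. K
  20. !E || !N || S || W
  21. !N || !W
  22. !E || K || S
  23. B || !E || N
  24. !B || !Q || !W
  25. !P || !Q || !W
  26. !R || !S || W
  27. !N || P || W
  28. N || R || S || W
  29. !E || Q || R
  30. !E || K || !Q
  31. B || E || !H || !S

Unit clause (!W) forces W = False.
Unit clause (K) forces K = True.
In (!H || !K) only !H is left, so H = False.
Set R = False.
Try S = False:
  (N || R || S || W) forces N = True.
  (!N || !Q || R) forces Q = False.
  (E || !N || S) forces E = True.
  clause (!E || !N || S || W) is falsified — backtrack.
So S = True.
Set P = True.
  then (!E || !P || !S) forces E = False.
Set Q = True.
  then (!N || !Q || R) forces N = False.
Set B = True.
All clauses satisfied.

W: False; R: False; H: False; S: True; P: True; Q: True; B: True; K: True; N: False; E: False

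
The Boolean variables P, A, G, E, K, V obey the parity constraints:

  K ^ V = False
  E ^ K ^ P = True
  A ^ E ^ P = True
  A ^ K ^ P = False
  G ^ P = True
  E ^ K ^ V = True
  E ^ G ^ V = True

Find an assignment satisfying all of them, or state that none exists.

Adding constraints 1, 2, 5, 7 mod 2: every variable appears an even number of times on the left, so the left side is 0.
But the right sides sum to 1 (mod 2). 0 ≠ 1 — the system is inconsistent.

Unsatisfiable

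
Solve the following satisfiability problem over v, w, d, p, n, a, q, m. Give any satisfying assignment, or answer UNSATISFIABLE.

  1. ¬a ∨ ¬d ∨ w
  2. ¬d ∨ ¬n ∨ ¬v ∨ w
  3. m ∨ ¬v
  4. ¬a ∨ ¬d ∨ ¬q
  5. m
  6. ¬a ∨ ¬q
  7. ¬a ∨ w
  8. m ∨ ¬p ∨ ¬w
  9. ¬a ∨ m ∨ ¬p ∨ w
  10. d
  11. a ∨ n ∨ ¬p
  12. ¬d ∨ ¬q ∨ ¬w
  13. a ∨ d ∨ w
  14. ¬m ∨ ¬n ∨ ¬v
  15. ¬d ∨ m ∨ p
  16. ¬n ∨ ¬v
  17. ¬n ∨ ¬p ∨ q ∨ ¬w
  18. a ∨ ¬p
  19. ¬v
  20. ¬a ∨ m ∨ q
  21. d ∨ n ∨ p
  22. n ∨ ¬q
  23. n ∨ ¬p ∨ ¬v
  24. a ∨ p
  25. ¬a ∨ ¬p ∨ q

Unit clause (m) forces m = True.
Unit clause (d) forces d = True.
Unit clause (¬v) forces v = False.
Try w = False:
  (¬a ∨ ¬d ∨ w) forces a = False.
  (a ∨ ¬p) forces p = False.
  clause (a ∨ p) is falsified — backtrack.
So w = True.
  then (¬d ∨ ¬q ∨ ¬w) forces q = False.
Try p = True:
  (¬n ∨ ¬p ∨ q ∨ ¬w) forces n = False.
  (a ∨ n ∨ ¬p) forces a = True.
  clause (¬a ∨ ¬p ∨ q) is falsified — backtrack.
So p = False.
  then (a ∨ p) forces a = True.
Set n = False.
All clauses satisfied.

v=F, w=T, d=T, p=F, n=F, a=T, q=F, m=T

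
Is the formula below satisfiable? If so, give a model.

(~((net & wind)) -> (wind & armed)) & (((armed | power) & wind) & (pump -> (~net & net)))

power = True, wind = True, net = True, pump = False, armed = True

  ~((net & wind)) -> (wind & armed) = True
    ~((net & wind)) = False
      net & wind = True
    wind & armed = True
  ((armed | power) & wind) & (pump -> (~net & net)) = True
    (armed | power) & wind = True
      armed | power = True
    pump -> (~net & net) = True
      ~net & net = False
        ~net = False
Both conjuncts True, so the formula holds.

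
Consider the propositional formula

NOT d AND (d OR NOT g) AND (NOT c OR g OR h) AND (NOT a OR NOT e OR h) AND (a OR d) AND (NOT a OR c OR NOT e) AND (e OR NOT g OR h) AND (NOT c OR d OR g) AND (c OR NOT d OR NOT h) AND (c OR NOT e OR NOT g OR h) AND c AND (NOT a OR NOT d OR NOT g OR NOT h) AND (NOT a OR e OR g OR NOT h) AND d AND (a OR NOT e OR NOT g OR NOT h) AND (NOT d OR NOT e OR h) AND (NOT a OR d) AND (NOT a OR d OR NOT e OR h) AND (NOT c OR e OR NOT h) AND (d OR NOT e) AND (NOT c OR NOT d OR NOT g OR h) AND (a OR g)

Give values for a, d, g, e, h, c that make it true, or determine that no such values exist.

Case d = True:
  Clause (NOT d) is falsified — contradiction.
Case d = False:
  Clause (d) is falsified — contradiction.
Both cases fail, so the formula is unsatisfiable.

No satisfying assignment exists.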